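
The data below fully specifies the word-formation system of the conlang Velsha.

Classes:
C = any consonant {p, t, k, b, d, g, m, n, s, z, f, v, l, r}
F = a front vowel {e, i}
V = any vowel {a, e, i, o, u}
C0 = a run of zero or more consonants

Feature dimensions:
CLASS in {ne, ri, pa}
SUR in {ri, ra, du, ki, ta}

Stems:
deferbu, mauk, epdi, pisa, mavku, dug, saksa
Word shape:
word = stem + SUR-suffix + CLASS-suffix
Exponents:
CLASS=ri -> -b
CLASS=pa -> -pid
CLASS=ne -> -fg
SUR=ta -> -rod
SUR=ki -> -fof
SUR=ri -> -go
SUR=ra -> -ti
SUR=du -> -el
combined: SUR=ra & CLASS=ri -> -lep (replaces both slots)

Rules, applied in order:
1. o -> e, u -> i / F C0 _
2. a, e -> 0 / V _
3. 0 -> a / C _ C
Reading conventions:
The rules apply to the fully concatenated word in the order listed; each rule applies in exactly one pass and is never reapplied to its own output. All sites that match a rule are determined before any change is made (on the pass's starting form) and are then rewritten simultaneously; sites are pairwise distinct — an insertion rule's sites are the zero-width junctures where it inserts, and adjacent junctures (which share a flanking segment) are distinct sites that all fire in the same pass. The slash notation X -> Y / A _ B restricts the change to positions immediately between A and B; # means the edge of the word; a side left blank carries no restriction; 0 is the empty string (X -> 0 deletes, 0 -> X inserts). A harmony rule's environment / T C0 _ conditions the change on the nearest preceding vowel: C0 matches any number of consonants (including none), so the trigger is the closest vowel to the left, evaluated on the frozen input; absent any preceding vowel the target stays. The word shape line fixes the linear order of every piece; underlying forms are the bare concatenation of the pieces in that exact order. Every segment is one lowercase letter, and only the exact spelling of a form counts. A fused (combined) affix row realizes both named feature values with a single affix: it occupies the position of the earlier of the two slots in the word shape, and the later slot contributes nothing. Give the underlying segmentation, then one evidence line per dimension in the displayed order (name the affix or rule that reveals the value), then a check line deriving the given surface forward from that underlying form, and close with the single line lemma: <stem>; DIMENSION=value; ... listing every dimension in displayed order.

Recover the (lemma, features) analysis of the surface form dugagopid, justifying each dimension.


underlying: dug-go-pid
CLASS=pa - signalled by the affix -pid
SUR=ri - signalled by the affix -go
check: duggopid -> duggopid -> duggopid -> dugagopid
lemma: dug; CLASS=pa; SUR=ri


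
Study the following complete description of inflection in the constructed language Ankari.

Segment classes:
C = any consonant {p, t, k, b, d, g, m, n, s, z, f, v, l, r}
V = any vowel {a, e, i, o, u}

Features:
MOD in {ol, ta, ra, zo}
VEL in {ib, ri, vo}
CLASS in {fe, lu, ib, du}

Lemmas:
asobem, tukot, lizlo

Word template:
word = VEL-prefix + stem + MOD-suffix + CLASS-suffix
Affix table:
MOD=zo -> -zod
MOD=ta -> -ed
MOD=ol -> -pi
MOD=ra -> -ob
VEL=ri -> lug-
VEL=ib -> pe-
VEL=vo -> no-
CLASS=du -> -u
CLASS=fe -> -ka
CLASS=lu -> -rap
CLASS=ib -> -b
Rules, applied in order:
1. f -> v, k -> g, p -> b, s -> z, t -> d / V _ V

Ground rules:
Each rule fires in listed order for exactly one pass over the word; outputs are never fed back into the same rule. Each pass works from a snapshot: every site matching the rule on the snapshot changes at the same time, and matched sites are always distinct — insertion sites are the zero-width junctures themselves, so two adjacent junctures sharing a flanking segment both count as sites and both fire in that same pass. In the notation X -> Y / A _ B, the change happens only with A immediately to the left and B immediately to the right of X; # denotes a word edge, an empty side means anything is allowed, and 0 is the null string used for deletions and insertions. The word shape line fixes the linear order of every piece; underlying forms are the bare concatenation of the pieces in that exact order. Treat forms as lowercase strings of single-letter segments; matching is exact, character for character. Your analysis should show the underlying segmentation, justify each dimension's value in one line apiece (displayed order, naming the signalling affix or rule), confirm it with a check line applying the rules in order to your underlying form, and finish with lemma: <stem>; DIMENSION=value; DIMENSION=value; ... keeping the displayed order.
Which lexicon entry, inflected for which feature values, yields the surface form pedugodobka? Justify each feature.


underlying: pe-tukot-ob-ka
MOD=ra - signalled by the affix -ob
VEL=ib - signalled by the affix pe-
CLASS=fe - signalled by the affix -ka
check: petukotobka -> pedugodobka
lemma: tukot; MOD=ra; VEL=ib; CLASS=fe


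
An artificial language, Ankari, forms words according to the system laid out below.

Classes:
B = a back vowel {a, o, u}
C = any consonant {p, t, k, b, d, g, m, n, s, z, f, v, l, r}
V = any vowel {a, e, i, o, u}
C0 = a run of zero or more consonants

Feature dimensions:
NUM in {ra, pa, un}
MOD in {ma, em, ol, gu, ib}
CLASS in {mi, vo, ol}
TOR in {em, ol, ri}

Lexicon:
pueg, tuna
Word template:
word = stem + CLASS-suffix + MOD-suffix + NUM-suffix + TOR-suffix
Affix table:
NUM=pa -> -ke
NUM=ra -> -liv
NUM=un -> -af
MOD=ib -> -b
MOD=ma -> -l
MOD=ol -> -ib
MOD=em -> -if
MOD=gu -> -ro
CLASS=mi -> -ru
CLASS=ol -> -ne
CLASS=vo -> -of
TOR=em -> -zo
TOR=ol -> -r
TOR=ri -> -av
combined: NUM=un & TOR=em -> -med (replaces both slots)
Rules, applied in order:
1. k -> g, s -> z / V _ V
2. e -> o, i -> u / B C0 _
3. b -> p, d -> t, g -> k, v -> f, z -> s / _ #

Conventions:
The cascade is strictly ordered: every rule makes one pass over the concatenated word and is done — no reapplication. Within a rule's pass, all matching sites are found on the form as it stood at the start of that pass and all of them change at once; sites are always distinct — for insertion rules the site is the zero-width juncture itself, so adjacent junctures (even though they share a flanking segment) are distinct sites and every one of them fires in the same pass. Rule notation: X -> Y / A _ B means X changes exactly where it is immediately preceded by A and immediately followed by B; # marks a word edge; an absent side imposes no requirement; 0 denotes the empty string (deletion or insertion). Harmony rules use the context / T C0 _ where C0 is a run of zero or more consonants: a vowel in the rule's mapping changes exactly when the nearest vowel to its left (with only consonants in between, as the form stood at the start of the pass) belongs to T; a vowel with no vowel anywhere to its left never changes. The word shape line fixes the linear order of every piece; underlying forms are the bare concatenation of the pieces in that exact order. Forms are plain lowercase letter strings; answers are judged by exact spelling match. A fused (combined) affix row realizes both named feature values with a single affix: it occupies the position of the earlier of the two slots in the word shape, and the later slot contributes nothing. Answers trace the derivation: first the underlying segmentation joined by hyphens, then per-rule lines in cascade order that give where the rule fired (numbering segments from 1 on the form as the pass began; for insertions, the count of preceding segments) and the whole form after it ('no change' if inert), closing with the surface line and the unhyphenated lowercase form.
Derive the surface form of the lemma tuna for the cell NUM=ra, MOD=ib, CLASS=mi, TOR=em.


underlying: tuna-ru-b-liv-zo
1. k -> g, s -> z / V _ V: no change
2. e -> o, i -> u / B C0 _: fires at position(s) 9: tunarubluvzo
3. b -> p, d -> t, g -> k, v -> f, z -> s / _ #: no change
surface: tunarubluvzo


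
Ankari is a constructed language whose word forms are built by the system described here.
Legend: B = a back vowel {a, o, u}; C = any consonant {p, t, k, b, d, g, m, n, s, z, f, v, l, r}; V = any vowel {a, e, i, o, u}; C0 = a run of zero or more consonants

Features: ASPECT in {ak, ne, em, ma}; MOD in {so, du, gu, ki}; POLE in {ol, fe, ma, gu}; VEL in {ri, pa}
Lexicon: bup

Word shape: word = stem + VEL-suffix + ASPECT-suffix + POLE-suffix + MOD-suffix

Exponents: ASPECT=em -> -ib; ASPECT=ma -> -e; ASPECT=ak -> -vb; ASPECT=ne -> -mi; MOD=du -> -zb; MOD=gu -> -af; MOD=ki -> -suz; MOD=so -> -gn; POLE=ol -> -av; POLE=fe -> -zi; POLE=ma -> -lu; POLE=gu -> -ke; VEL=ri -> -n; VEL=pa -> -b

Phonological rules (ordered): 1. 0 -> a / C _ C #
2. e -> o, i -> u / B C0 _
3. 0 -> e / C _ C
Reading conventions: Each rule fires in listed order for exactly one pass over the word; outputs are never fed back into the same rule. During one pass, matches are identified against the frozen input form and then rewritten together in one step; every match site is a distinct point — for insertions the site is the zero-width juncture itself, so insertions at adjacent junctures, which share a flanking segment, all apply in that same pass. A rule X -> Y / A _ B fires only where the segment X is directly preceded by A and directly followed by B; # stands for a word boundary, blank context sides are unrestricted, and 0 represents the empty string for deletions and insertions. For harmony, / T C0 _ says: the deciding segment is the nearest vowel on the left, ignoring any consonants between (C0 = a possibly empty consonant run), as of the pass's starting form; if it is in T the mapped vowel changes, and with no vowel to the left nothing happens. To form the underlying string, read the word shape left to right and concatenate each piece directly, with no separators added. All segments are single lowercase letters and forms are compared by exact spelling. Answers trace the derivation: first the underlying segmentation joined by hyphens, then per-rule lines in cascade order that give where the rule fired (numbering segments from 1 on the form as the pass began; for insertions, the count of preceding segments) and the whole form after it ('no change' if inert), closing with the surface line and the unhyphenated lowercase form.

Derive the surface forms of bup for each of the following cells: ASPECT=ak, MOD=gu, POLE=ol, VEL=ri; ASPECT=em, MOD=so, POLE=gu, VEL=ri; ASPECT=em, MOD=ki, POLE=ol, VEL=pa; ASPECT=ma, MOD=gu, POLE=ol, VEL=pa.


cell ASPECT=ak, MOD=gu, POLE=ol, VEL=ri:
underlying: bup-n-vb-av-af
1. 0 -> a / C _ C #: no change
2. e -> o, i -> u / B C0 _: no change
3. 0 -> e / C _ C: inserts after position(s) 3, 4, 5: bupenevebavaf
surface: bupenevebavaf

cell ASPECT=em, MOD=so, POLE=gu, VEL=ri:
underlying: bup-n-ib-ke-gn
1. 0 -> a / C _ C #: inserts after position(s) 9: bupnibkegan
2. e -> o, i -> u / B C0 _: fires at position(s) 5: bupnubkegan
3. 0 -> e / C _ C: inserts after position(s) 3, 6: bupenubekegan
surface: bupenubekegan

cell ASPECT=em, MOD=ki, POLE=ol, VEL=pa:
underlying: bup-b-ib-av-suz
1. 0 -> a / C _ C #: no change
2. e -> o, i -> u / B C0 _: fires at position(s) 5: bupbubavsuz
3. 0 -> e / C _ C: inserts after position(s) 3, 8: bupebubavesuz
surface: bupebubavesuz

cell ASPECT=ma, MOD=gu, POLE=ol, VEL=pa:
underlying: bup-b-e-av-af
1. 0 -> a / C _ C #: no change
2. e -> o, i -> u / B C0 _: fires at position(s) 5: bupboavaf
3. 0 -> e / C _ C: inserts after position(s) 3: bupeboavaf
surface: bupeboavaf


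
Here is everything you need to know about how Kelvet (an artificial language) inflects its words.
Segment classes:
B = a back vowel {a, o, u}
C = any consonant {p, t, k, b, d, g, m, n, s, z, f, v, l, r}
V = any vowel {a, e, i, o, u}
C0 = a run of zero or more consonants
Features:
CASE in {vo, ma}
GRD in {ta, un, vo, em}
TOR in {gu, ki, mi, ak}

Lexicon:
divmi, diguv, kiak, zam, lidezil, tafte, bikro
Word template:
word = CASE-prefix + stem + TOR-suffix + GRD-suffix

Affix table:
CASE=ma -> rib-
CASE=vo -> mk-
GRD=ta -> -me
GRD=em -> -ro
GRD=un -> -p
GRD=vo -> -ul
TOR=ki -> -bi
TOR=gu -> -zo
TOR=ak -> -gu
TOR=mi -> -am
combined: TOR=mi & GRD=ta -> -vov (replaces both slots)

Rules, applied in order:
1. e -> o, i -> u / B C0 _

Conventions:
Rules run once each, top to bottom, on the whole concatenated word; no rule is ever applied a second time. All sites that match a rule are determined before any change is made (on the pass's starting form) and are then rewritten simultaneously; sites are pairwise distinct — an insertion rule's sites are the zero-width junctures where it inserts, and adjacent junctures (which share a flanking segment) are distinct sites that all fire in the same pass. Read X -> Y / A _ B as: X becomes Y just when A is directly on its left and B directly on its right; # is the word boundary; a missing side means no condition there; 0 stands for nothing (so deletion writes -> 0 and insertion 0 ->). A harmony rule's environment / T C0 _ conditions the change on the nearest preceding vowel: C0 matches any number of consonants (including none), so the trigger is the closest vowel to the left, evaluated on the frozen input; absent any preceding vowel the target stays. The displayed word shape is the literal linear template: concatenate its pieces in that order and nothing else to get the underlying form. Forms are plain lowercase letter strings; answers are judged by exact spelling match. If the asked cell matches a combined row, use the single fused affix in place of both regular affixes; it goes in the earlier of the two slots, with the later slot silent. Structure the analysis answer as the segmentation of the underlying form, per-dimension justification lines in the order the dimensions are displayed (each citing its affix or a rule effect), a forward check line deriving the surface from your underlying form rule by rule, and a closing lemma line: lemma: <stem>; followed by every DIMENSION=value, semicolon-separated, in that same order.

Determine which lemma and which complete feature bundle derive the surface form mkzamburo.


underlying: mk-zam-bi-ro
CASE=vo - signalled by the affix mk-
GRD=em - signalled by the affix -ro
TOR=ki - signalled by the affix -bi
check: mkzambiro -> mkzamburo
lemma: zam; CASE=vo; GRD=em; TOR=ki


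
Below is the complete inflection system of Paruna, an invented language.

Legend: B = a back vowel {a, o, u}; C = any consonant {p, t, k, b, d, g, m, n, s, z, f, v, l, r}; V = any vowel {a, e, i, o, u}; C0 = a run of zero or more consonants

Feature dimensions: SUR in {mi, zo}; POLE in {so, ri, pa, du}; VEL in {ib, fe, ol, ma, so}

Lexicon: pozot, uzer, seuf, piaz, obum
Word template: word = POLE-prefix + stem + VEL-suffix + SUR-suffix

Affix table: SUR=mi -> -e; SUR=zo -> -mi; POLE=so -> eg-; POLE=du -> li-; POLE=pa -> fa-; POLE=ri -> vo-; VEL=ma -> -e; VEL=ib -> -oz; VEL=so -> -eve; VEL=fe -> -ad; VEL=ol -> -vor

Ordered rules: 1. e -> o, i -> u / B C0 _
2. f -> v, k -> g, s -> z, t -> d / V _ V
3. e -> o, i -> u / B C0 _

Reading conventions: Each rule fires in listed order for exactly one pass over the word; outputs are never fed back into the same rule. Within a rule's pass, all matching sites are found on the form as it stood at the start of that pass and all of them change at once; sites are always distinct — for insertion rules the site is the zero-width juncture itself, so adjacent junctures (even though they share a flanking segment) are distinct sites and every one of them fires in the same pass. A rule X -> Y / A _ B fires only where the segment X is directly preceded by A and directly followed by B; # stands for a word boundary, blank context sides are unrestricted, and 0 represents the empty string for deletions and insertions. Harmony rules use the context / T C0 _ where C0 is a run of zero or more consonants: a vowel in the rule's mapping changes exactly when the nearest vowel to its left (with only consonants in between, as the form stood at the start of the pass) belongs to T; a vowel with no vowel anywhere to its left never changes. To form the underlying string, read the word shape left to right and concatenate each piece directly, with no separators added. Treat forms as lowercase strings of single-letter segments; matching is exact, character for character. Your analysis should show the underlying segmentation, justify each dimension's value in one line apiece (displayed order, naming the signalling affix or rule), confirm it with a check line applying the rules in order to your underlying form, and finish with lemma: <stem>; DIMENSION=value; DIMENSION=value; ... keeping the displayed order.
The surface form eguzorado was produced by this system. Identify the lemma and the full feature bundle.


underlying: eg-uzer-ad-e
SUR=mi - signalled by the affix -e
POLE=so - signalled by the affix eg-
VEL=fe - signalled by the affix -ad
check: eguzerade -> eguzorado -> eguzorado -> eguzorado
lemma: uzer; SUR=mi; POLE=so; VEL=fe


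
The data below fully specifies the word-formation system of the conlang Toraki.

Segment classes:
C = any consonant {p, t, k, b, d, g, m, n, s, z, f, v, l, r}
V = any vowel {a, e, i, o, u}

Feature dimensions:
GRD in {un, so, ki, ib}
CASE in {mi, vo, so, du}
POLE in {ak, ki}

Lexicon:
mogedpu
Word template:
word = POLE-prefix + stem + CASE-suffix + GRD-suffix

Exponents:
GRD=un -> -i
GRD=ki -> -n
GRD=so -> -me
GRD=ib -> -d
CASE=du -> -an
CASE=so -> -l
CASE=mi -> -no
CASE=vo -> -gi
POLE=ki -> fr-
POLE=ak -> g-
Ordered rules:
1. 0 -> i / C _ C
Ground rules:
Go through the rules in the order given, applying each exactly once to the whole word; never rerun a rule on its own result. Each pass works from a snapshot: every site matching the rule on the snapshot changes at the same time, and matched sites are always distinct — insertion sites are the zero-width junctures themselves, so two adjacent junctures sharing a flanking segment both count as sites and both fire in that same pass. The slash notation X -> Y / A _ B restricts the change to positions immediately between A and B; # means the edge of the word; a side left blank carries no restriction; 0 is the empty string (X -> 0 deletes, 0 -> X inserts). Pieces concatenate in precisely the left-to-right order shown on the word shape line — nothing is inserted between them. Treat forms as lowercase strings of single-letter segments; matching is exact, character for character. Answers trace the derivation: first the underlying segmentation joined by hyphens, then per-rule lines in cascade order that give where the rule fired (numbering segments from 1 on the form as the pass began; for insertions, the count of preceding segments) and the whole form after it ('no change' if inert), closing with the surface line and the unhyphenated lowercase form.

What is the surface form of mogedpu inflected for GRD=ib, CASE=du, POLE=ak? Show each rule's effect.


underlying: g-mogedpu-an-d
1. 0 -> i / C _ C: inserts after position(s) 1, 6, 10: gimogedipuanid
surface: gimogedipuanid


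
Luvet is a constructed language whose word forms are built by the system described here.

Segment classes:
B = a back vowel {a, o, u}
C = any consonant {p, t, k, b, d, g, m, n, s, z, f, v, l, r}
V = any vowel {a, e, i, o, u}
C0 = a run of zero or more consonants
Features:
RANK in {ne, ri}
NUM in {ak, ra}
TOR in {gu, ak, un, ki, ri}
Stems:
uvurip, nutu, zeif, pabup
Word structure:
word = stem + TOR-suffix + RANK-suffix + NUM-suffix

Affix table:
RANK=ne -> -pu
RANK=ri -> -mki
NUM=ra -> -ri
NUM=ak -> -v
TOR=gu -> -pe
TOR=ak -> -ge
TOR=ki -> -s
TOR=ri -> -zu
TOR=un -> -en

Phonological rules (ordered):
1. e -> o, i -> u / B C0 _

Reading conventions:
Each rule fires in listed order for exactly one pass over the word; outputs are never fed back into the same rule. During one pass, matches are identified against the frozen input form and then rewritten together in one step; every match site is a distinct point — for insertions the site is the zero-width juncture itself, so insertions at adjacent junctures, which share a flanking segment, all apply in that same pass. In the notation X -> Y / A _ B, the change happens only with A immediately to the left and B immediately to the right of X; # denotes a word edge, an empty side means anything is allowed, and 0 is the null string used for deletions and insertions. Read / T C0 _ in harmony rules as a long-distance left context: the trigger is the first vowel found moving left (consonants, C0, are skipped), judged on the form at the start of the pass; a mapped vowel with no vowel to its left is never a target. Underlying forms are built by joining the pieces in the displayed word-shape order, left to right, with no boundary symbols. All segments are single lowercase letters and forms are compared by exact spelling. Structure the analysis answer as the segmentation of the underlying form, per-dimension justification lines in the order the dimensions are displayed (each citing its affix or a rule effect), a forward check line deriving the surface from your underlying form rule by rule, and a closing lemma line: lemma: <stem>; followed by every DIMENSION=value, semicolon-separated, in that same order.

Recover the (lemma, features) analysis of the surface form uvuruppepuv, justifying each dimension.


underlying: uvurip-pe-pu-v
RANK=ne - signalled by the affix -pu
NUM=ak - signalled by the affix -v
TOR=gu - signalled by the affix -pe
check: uvurippepuv -> uvuruppepuv
lemma: uvurip; RANK=ne; NUM=ak; TOR=gu


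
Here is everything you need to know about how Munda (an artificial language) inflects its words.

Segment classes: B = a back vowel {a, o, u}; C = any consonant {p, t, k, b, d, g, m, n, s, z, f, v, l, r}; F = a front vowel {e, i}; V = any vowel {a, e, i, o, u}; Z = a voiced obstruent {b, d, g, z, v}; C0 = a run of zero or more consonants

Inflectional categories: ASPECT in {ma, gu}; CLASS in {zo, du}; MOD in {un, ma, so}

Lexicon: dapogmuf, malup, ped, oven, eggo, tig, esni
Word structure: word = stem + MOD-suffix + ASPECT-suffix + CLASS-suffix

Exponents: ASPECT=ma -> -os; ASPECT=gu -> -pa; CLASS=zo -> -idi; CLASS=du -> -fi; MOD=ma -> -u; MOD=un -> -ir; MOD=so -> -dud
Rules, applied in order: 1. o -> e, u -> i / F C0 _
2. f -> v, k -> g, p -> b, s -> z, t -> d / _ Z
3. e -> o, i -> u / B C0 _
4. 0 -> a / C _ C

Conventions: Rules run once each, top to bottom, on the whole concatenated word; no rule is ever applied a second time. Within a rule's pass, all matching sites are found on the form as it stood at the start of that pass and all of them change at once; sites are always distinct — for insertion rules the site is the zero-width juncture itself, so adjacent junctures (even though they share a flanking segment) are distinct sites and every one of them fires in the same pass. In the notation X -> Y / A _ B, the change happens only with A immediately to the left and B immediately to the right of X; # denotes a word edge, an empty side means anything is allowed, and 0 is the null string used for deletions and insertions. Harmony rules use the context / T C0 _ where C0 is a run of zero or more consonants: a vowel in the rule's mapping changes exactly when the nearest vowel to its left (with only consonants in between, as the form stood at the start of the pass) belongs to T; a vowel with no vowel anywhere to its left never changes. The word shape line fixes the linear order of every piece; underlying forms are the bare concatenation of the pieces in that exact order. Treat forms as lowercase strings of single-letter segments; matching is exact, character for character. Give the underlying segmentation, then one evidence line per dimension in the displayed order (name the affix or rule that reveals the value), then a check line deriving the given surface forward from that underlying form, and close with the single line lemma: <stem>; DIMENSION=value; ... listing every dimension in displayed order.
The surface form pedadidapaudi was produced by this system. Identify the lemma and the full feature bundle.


underlying: ped-dud-pa-idi
ASPECT=gu - signalled by the affix -pa
CLASS=zo - signalled by the affix -idi
MOD=so - signalled by the affix -dud
check: peddudpaidi -> peddidpaidi -> peddidpaidi -> peddidpaudi -> pedadidapaudi
lemma: ped; ASPECT=gu; CLASS=zo; MOD=so


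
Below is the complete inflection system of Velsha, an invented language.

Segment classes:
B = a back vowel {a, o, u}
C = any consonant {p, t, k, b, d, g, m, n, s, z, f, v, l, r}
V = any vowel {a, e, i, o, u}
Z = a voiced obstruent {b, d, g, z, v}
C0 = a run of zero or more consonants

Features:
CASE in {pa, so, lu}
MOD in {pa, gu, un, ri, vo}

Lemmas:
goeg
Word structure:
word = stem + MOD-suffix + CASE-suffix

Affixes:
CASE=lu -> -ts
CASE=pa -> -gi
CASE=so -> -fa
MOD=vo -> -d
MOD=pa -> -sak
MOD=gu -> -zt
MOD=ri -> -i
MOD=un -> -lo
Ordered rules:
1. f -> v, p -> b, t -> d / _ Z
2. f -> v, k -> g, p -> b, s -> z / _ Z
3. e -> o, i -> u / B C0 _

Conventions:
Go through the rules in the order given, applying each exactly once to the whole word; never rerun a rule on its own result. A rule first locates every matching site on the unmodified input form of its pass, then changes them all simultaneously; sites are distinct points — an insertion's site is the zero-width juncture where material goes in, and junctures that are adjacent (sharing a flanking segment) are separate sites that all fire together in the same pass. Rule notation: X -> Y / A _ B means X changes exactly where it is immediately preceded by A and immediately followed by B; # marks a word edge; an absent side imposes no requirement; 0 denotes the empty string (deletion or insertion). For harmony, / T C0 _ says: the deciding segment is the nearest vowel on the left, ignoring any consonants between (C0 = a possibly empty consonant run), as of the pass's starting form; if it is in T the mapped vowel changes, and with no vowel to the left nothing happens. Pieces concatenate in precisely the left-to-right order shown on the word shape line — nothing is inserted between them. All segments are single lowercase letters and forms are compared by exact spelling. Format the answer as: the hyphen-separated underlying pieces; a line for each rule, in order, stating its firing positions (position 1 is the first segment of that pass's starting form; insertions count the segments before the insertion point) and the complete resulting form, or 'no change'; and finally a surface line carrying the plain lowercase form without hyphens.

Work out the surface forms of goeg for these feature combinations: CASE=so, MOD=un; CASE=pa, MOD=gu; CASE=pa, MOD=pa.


cell CASE=so, MOD=un:
underlying: goeg-lo-fa
1. f -> v, p -> b, t -> d / _ Z: no change
2. f -> v, k -> g, p -> b, s -> z / _ Z: no change
3. e -> o, i -> u / B C0 _: fires at position(s) 3: googlofa
surface: googlofa

cell CASE=pa, MOD=gu:
underlying: goeg-zt-gi
1. f -> v, p -> b, t -> d / _ Z: fires at position(s) 6: goegzdgi
2. f -> v, k -> g, p -> b, s -> z / _ Z: no change
3. e -> o, i -> u / B C0 _: fires at position(s) 3: googzdgi
surface: googzdgi

cell CASE=pa, MOD=pa:
underlying: goeg-sak-gi
1. f -> v, p -> b, t -> d / _ Z: no change
2. f -> v, k -> g, p -> b, s -> z / _ Z: fires at position(s) 7: goegsaggi
3. e -> o, i -> u / B C0 _: fires at position(s) 3, 9: googsaggu
surface: googsaggu


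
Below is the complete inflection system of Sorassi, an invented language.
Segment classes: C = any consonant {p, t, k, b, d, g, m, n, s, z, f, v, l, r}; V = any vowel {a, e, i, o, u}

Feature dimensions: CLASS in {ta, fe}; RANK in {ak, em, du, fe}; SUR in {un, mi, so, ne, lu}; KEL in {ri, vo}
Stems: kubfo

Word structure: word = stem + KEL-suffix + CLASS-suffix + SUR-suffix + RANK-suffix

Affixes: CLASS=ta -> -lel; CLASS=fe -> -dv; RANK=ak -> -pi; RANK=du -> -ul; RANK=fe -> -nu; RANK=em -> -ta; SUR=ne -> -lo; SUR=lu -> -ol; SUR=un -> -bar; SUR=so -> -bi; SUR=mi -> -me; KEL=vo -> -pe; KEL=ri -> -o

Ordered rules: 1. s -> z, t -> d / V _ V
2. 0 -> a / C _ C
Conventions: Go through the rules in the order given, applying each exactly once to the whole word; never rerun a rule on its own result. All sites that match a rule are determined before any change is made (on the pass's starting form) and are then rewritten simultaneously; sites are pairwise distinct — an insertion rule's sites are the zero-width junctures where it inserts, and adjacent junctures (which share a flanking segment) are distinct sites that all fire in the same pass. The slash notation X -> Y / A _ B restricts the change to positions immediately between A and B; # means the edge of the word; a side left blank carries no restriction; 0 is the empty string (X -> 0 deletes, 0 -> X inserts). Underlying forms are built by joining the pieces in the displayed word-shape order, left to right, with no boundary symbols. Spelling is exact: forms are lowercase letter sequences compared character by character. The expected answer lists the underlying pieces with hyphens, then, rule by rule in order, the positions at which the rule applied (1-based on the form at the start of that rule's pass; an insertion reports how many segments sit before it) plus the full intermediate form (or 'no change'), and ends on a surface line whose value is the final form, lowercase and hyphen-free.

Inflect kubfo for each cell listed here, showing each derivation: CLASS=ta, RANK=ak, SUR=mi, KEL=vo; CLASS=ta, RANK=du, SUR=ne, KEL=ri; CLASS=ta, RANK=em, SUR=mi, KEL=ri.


cell CLASS=ta, RANK=ak, SUR=mi, KEL=vo:
underlying: kubfo-pe-lel-me-pi
1. s -> z, t -> d / V _ V: no change
2. 0 -> a / C _ C: inserts after position(s) 3, 10: kubafopelelamepi
surface: kubafopelelamepi

cell CLASS=ta, RANK=du, SUR=ne, KEL=ri:
underlying: kubfo-o-lel-lo-ul
1. s -> z, t -> d / V _ V: no change
2. 0 -> a / C _ C: inserts after position(s) 3, 9: kubafoolelaloul
surface: kubafoolelaloul

cell CLASS=ta, RANK=em, SUR=mi, KEL=ri:
underlying: kubfo-o-lel-me-ta
1. s -> z, t -> d / V _ V: fires at position(s) 12: kubfoolelmeda
2. 0 -> a / C _ C: inserts after position(s) 3, 9: kubafoolelameda
surface: kubafoolelameda


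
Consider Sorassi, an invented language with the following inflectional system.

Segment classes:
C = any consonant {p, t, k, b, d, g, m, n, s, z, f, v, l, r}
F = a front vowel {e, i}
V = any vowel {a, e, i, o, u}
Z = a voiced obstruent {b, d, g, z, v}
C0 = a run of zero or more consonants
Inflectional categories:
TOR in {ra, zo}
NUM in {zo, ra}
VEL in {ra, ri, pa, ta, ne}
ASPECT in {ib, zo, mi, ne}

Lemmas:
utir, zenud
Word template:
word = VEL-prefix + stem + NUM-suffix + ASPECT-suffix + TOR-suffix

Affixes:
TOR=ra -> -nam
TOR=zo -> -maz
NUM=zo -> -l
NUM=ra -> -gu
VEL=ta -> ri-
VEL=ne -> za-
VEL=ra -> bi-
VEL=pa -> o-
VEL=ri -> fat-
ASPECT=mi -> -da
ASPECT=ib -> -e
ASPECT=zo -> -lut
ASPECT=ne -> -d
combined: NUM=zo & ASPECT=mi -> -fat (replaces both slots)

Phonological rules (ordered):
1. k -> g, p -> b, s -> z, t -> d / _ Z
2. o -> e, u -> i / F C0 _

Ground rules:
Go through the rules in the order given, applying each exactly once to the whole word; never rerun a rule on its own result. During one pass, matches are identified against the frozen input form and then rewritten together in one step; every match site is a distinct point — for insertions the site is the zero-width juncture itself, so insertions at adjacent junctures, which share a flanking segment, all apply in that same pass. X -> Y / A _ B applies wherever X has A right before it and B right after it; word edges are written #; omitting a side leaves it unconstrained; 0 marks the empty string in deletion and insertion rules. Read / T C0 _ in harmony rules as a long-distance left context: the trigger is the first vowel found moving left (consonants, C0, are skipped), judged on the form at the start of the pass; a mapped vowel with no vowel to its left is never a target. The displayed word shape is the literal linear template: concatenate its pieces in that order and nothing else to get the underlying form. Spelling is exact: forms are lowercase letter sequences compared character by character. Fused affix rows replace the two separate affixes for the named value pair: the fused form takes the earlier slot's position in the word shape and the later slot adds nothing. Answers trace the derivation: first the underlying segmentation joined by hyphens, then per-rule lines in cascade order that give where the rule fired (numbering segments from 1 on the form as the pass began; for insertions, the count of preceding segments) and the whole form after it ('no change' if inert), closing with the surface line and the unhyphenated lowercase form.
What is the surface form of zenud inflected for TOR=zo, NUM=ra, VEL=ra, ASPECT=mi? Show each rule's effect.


underlying: bi-zenud-gu-da-maz
1. k -> g, p -> b, s -> z, t -> d / _ Z: no change
2. o -> e, u -> i / F C0 _: fires at position(s) 6: bizenidgudamaz
surface: bizenidgudamaz


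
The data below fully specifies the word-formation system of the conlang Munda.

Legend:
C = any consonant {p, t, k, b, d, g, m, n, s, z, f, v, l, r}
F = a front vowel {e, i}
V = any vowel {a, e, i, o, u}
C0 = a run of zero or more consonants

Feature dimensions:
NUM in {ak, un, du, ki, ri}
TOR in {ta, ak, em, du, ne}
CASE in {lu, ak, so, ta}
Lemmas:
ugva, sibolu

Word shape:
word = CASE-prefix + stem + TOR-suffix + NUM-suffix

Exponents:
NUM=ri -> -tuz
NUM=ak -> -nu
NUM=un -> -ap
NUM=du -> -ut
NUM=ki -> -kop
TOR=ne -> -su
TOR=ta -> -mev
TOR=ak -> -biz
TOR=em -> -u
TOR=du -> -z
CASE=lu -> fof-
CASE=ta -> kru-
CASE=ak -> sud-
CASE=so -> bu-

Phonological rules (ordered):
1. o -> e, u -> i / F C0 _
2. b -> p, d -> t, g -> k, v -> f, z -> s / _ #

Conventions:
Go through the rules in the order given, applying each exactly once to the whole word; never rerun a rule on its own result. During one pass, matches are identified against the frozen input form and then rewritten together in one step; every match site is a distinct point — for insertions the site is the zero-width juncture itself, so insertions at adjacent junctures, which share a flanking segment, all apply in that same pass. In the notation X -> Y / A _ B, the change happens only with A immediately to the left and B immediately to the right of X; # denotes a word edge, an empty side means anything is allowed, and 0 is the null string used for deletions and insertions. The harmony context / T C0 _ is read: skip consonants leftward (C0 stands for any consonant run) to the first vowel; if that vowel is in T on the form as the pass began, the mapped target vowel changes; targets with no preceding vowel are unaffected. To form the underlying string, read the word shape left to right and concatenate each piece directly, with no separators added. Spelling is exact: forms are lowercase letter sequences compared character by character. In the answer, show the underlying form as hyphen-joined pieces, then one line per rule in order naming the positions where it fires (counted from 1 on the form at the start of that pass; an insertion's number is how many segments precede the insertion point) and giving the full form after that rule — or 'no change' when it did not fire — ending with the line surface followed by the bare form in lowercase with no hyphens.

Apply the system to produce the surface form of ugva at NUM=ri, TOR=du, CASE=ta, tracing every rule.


underlying: kru-ugva-z-tuz
1. o -> e, u -> i / F C0 _: no change
2. b -> p, d -> t, g -> k, v -> f, z -> s / _ #: fires at position(s) 11: kruugvaztus
surface: kruugvaztus


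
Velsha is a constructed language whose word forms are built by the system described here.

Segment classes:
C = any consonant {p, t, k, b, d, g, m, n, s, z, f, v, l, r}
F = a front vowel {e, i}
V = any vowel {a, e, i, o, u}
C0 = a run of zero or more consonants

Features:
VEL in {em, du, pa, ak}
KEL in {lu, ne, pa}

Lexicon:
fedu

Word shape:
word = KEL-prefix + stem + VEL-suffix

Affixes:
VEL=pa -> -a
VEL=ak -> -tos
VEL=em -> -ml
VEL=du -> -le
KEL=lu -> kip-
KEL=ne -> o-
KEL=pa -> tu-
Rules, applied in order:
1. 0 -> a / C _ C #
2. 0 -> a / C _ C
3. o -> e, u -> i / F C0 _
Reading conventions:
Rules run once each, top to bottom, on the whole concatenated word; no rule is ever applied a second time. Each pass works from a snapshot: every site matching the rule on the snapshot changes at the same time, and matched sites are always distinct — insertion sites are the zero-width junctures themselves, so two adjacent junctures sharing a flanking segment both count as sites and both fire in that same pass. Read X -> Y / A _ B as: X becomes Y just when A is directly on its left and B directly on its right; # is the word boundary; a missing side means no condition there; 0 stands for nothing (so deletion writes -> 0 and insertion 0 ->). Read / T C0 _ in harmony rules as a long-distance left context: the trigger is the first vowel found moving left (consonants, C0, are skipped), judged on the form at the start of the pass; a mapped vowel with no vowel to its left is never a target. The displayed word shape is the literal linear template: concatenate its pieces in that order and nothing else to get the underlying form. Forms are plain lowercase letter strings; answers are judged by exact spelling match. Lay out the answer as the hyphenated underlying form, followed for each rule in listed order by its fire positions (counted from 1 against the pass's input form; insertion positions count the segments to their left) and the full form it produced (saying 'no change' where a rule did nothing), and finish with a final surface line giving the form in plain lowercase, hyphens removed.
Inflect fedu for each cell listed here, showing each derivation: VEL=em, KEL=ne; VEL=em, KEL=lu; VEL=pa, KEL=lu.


cell VEL=em, KEL=ne:
underlying: o-fedu-ml
1. 0 -> a / C _ C #: inserts after position(s) 6: ofedumal
2. 0 -> a / C _ C: no change
3. o -> e, u -> i / F C0 _: fires at position(s) 5: ofedimal
surface: ofedimal

cell VEL=em, KEL=lu:
underlying: kip-fedu-ml
1. 0 -> a / C _ C #: inserts after position(s) 8: kipfedumal
2. 0 -> a / C _ C: inserts after position(s) 3: kipafedumal
3. o -> e, u -> i / F C0 _: fires at position(s) 8: kipafedimal
surface: kipafedimal

cell VEL=pa, KEL=lu:
underlying: kip-fedu-a
1. 0 -> a / C _ C #: no change
2. 0 -> a / C _ C: inserts after position(s) 3: kipafedua
3. o -> e, u -> i / F C0 _: fires at position(s) 8: kipafedia
surface: kipafedia


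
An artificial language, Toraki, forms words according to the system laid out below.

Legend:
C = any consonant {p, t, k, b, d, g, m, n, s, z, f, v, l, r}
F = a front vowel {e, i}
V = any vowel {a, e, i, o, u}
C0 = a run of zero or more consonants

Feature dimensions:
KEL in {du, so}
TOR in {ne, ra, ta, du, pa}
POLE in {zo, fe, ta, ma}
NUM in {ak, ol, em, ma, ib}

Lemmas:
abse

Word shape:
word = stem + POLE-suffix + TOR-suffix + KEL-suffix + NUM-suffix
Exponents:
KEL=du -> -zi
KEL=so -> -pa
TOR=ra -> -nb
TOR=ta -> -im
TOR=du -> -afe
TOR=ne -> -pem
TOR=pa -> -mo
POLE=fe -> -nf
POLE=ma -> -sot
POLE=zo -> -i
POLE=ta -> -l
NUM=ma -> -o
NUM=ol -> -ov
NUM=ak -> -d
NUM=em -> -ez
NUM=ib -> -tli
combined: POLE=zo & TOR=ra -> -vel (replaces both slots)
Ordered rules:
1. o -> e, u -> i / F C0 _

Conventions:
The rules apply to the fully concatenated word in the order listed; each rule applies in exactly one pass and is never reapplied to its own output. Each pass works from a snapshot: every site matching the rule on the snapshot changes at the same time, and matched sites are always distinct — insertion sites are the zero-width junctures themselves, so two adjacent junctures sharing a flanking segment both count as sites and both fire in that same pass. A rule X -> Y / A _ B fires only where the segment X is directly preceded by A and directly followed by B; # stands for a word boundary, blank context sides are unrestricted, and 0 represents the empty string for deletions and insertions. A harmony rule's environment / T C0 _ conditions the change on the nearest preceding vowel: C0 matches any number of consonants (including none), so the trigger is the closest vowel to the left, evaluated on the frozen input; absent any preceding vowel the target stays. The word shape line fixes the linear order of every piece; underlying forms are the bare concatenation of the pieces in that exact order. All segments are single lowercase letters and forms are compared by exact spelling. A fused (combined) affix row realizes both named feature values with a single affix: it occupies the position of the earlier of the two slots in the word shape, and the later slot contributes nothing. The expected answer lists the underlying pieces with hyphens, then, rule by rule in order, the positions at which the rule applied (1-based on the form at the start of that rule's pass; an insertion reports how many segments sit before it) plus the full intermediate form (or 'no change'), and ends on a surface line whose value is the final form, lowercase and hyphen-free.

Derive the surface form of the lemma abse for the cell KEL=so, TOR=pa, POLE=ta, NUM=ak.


underlying: abse-l-mo-pa-d
1. o -> e, u -> i / F C0 _: fires at position(s) 7: abselmepad
surface: abselmepad
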